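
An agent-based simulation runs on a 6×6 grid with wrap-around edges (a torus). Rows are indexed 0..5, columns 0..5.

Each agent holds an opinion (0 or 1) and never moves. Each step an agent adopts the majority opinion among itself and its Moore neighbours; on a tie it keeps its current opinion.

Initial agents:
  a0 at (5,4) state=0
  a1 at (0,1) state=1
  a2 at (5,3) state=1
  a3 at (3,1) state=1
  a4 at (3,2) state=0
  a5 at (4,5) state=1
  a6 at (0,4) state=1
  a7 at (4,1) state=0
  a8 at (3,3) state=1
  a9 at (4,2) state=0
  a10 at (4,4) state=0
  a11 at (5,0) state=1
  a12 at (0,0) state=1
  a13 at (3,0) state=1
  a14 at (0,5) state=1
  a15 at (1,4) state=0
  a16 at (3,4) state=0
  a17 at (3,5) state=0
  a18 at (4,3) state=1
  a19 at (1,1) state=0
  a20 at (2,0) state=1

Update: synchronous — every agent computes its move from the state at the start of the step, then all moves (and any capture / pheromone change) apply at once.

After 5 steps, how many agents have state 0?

8

t=1: a0@(5,4):1 a1@(0,1):1 a2@(5,3):1 a3@(3,1):1 a4@(3,2):0 a5@(4,5):0 a6@(0,4):1 a7@(4,1):0 a8@(3,3):0 a9@(4,2):1 a10@(4,4):0 a11@(5,0):1 a12@(0,0):1 a13@(3,0):1 a14@(0,5):1 a15@(1,4):1 a16@(3,4):0 a17@(3,5):0 a18@(4,3):0 a19@(1,1):1 a20@(2,0):1
t=2: a0@(5,4):1 a1@(0,1):1 a2@(5,3):1 a3@(3,1):1 a4@(3,2):0 a5@(4,5):0 a6@(0,4):1 a7@(4,1):1 a8@(3,3):0 a9@(4,2):0 a10@(4,4):0 a11@(5,0):1 a12@(0,0):1 a13@(3,0):1 a14@(0,5):1 a15@(1,4):1 a16@(3,4):0 a17@(3,5):0 a18@(4,3):0 a19@(1,1):1 a20@(2,0):1
t=3: (unchanged — steady state)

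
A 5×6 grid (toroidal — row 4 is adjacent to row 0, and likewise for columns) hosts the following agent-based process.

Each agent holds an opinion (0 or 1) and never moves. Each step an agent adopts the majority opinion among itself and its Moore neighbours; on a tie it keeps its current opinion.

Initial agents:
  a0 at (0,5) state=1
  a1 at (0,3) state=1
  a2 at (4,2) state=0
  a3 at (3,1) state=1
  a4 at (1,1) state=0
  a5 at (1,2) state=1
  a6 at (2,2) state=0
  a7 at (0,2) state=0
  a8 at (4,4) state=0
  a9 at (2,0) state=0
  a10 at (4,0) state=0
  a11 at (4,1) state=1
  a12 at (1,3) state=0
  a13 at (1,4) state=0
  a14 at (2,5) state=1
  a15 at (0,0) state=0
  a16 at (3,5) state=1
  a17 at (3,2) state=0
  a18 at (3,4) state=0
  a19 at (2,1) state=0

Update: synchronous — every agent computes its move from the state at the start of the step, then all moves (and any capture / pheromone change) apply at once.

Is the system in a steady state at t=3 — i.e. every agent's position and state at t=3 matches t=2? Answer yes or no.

t=1: a0@(0,5):0 a1@(0,3):0 a2@(4,2):0 a3@(3,1):0 a4@(1,1):0 a5@(1,2):0 a6@(2,2):0 a7@(0,2):0 a8@(4,4):1 a9@(2,0):0 a10@(4,0):1 a11@(4,1):0 a12@(1,3):0 a13@(1,4):1 a14@(2,5):0 a15@(0,0):0 a16@(3,5):0 a17@(3,2):0 a18@(3,4):0 a19@(2,1):0
t=2: a0@(0,5):1 a1@(0,3):0 a2@(4,2):0 a3@(3,1):0 a4@(1,1):0 a5@(1,2):0 a6@(2,2):0 a7@(0,2):0 a8@(4,4):0 a9@(2,0):0 a10@(4,0):0 a11@(4,1):0 a12@(1,3):0 a13@(1,4):0 a14@(2,5):0 a15@(0,0):0 a16@(3,5):0 a17@(3,2):0 a18@(3,4):0 a19@(2,1):0
t=3: a0@(0,5):0 a1@(0,3):0 a2@(4,2):0 a3@(3,1):0 a4@(1,1):0 a5@(1,2):0 a6@(2,2):0 a7@(0,2):0 a8@(4,4):0 a9@(2,0):0 a10@(4,0):0 a11@(4,1):0 a12@(1,3):0 a13@(1,4):0 a14@(2,5):0 a15@(0,0):0 a16@(3,5):0 a17@(3,2):0 a18@(3,4):0 a19@(2,1):0

no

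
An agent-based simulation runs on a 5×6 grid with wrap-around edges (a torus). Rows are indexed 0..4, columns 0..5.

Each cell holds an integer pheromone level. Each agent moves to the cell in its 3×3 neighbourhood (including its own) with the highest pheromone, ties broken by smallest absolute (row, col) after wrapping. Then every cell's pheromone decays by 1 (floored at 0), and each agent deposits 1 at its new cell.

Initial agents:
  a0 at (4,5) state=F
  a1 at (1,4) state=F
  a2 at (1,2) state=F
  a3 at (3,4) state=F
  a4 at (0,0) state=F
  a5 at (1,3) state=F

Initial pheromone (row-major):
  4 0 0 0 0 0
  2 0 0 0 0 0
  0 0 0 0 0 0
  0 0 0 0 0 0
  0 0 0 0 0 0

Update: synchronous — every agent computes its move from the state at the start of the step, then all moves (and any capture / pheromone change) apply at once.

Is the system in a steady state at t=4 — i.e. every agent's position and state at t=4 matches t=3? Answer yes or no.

no

t=1: a0@(0,0) a1@(0,3) a2@(0,1) a3@(2,3) a4@(0,0) a5@(0,2) | pheromone: 5 1 1 1 0 0 / 1 0 0 0 0 0 / 0 0 0 1 0 0 / 0 0 0 0 0 0 / 0 0 0 0 0 0
t=2: a0@(0,0) a1@(0,2) a2@(0,0) a3@(2,3) a4@(0,0) a5@(0,1) | pheromone: 7 1 1 0 0 0 / 0 0 0 0 0 0 / 0 0 0 1 0 0 / 0 0 0 0 0 0 / 0 0 0 0 0 0
t=3: a0@(0,0) a1@(0,1) a2@(0,0) a3@(2,3) a4@(0,0) a5@(0,0) | pheromone: 10 1 0 0 0 0 / 0 0 0 0 0 0 / 0 0 0 1 0 0 / 0 0 0 0 0 0 / 0 0 0 0 0 0
t=4: a0@(0,0) a1@(0,0) a2@(0,0) a3@(2,3) a4@(0,0) a5@(0,0) | pheromone: 14 0 0 0 0 0 / 0 0 0 0 0 0 / 0 0 0 1 0 0 / 0 0 0 0 0 0 / 0 0 0 0 0 0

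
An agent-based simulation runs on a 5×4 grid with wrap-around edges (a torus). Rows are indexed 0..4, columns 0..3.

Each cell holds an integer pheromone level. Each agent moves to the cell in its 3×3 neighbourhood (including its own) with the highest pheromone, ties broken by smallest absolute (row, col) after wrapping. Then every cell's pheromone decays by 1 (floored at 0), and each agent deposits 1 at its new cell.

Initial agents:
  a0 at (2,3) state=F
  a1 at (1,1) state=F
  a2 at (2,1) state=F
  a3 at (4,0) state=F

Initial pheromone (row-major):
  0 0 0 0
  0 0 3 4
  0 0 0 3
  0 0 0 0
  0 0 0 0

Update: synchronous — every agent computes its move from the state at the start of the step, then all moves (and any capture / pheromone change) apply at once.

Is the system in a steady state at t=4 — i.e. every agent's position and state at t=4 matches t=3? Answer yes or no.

t=1: a0@(1,3) a1@(1,2) a2@(1,2) a3@(0,0) | pheromone: 1 0 0 0 / 0 0 4 4 / 0 0 0 2 / 0 0 0 0 / 0 0 0 0
t=2: a0@(1,2) a1@(1,2) a2@(1,2) a3@(1,3) | pheromone: 0 0 0 0 / 0 0 6 4 / 0 0 0 1 / 0 0 0 0 / 0 0 0 0
t=3: a0@(1,2) a1@(1,2) a2@(1,2) a3@(1,2) | pheromone: 0 0 0 0 / 0 0 9 3 / 0 0 0 0 / 0 0 0 0 / 0 0 0 0
t=4: a0@(1,2) a1@(1,2) a2@(1,2) a3@(1,2) | pheromone: 0 0 0 0 / 0 0 12 2 / 0 0 0 0 / 0 0 0 0 / 0 0 0 0

yes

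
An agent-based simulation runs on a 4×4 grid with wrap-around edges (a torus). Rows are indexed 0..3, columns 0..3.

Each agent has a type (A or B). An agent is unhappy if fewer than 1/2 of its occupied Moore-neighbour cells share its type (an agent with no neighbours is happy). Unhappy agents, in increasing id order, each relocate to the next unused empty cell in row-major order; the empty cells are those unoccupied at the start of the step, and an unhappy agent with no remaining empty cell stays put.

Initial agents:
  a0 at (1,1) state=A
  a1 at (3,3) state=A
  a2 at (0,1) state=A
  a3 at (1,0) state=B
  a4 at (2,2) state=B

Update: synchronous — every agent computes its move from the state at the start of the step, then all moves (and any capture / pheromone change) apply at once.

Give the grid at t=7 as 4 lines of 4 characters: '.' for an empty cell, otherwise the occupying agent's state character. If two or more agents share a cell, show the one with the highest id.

t=1: a0@(0,0):A a1@(0,2):A a2@(0,1):A a3@(0,3):B a4@(1,2):B
t=2: a0@(0,0):A a1@(1,0):A a2@(0,1):A a3@(1,1):B a4@(1,3):B
t=3: a0@(0,0):A a1@(1,0):A a2@(0,1):A a3@(0,2):B a4@(0,3):B
t=4: a0@(0,0):A a1@(1,0):A a2@(0,1):A a3@(0,2):B a4@(1,1):B
t=5: a0@(0,0):A a1@(1,0):A a2@(0,1):A a3@(0,2):B a4@(0,3):B
t=6: a0@(0,0):A a1@(1,0):A a2@(0,1):A a3@(0,2):B a4@(1,1):B
t=7: a0@(0,0):A a1@(1,0):A a2@(0,1):A a3@(0,2):B a4@(0,3):B

AABB
A...
....
....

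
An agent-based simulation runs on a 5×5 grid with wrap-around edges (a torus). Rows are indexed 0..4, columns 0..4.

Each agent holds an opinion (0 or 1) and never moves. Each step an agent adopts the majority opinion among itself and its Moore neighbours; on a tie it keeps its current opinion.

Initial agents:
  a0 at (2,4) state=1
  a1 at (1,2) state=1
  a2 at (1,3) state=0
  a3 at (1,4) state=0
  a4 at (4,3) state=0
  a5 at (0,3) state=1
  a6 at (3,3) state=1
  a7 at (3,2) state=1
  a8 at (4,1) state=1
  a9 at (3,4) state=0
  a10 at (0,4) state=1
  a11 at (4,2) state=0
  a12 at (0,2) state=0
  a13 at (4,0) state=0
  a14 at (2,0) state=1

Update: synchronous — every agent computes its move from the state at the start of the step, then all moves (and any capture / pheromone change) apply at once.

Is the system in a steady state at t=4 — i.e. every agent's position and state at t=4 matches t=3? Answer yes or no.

no

t=1: a0@(2,4):1 a1@(1,2):1 a2@(1,3):1 a3@(1,4):1 a4@(4,3):0 a5@(0,3):0 a6@(3,3):1 a7@(3,2):1 a8@(4,1):0 a9@(3,4):0 a10@(0,4):0 a11@(4,2):1 a12@(0,2):0 a13@(4,0):0 a14@(2,0):1
t=2: a0@(2,4):1 a1@(1,2):1 a2@(1,3):1 a3@(1,4):1 a4@(4,3):0 a5@(0,3):0 a6@(3,3):1 a7@(3,2):1 a8@(4,1):0 a9@(3,4):0 a10@(0,4):0 a11@(4,2):0 a12@(0,2):0 a13@(4,0):0 a14@(2,0):1
t=3: a0@(2,4):1 a1@(1,2):1 a2@(1,3):1 a3@(1,4):1 a4@(4,3):0 a5@(0,3):0 a6@(3,3):1 a7@(3,2):0 a8@(4,1):0 a9@(3,4):0 a10@(0,4):0 a11@(4,2):0 a12@(0,2):0 a13@(4,0):0 a14@(2,0):1
t=4: a0@(2,4):1 a1@(1,2):1 a2@(1,3):1 a3@(1,4):1 a4@(4,3):0 a5@(0,3):0 a6@(3,3):0 a7@(3,2):0 a8@(4,1):0 a9@(3,4):0 a10@(0,4):0 a11@(4,2):0 a12@(0,2):0 a13@(4,0):0 a14@(2,0):1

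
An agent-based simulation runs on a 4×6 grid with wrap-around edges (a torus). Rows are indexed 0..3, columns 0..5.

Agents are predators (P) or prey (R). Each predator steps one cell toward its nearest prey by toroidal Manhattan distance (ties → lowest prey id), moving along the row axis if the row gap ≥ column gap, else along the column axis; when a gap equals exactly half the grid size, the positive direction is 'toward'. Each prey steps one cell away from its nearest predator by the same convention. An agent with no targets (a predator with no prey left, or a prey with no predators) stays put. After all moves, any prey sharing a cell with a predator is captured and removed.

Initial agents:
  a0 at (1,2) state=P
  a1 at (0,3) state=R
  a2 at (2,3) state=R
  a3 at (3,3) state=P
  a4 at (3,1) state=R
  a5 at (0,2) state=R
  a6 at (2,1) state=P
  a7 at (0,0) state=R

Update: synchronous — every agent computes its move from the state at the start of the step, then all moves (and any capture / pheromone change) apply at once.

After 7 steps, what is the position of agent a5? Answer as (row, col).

t=1: a0@(0,2):P a1@(1,3):R a2@(1,3):R a3@(0,3):P a4@(0,1):R a5@(3,2):R a6@(3,1):P a7@(0,5):R
t=2: a0@(0,1):P a1@(2,3):R a2@(2,3):R a3@(1,3):P a4@(0,0):R a5@(2,2):R a6@(0,1):P a7@(0,0):R
t=3: a0@(0,0):P a1@(3,3):R a2@(3,3):R a3@(2,3):P a4@(0,5):R a5@(3,2):R a6@(0,0):P a7@(0,5):R
t=4: a0@(0,5):P a1@(0,3):R a2@(0,3):R a3@(3,3):P a4@(0,4):R a5@(0,2):R a6@(0,5):P a7@(0,4):R
t=5: a0@(0,4):P a1@(1,3):R a2@(1,3):R a3@(0,3):P a5@(1,2):R a6@(0,4):P
t=6: a0@(1,4):P a1@(2,3):R a2@(2,3):R a3@(1,3):P a5@(2,2):R a6@(1,4):P
t=7: a0@(2,4):P a1@(3,3):R a2@(3,3):R a3@(2,3):P a5@(3,2):R a6@(2,4):P

(3, 2)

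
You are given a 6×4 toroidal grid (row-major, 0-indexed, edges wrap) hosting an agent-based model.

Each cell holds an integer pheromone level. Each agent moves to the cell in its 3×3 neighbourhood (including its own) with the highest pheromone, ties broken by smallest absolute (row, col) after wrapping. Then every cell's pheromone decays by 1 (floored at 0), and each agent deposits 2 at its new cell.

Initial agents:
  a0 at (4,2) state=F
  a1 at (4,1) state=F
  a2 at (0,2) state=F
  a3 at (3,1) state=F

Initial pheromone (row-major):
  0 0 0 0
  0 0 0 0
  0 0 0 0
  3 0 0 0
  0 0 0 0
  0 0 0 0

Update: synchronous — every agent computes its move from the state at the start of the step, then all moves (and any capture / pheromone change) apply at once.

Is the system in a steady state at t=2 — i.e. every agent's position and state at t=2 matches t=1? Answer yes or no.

no

t=1: a0@(3,1) a1@(3,0) a2@(0,1) a3@(3,0) | pheromone: 0 2 0 0 / 0 0 0 0 / 0 0 0 0 / 6 2 0 0 / 0 0 0 0 / 0 0 0 0
t=2: a0@(3,0) a1@(3,0) a2@(0,1) a3@(3,0) | pheromone: 0 3 0 0 / 0 0 0 0 / 0 0 0 0 / 11 1 0 0 / 0 0 0 0 / 0 0 0 0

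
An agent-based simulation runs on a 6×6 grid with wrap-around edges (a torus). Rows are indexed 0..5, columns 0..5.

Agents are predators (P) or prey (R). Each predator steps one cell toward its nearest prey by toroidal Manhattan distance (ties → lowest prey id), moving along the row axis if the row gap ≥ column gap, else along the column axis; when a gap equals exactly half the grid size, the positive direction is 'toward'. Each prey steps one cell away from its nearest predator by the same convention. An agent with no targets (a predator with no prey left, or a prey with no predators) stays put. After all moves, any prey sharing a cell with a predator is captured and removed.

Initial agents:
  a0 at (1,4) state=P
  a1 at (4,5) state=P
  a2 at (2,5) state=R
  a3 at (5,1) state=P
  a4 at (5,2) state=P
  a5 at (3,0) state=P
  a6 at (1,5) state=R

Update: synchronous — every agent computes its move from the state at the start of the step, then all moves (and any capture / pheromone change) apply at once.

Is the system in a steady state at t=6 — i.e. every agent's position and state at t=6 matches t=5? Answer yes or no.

t=1: a0@(1,5):P a1@(3,5):P a3@(0,1):P a4@(5,3):P a5@(2,0):P a6@(1,0):R
t=2: a0@(1,0):P a1@(2,5):P a3@(1,1):P a4@(5,4):P a5@(1,0):P
t=3: (unchanged — steady state)

yes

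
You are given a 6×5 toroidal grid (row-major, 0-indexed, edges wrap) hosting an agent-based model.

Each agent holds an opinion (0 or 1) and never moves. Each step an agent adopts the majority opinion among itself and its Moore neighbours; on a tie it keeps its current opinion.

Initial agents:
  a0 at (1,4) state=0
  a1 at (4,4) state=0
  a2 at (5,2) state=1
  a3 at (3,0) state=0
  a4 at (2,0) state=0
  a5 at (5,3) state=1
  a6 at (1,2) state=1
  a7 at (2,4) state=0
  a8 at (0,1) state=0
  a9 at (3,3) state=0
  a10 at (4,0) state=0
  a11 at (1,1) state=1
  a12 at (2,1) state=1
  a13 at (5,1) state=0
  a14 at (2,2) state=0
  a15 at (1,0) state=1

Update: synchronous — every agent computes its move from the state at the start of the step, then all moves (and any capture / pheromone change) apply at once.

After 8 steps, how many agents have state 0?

t=1: a0@(1,4):0 a1@(4,4):0 a2@(5,2):1 a3@(3,0):0 a4@(2,0):0 a5@(5,3):1 a6@(1,2):1 a7@(2,4):0 a8@(0,1):1 a9@(3,3):0 a10@(4,0):0 a11@(1,1):1 a12@(2,1):1 a13@(5,1):0 a14@(2,2):1 a15@(1,0):0
t=2: (unchanged — steady state)

9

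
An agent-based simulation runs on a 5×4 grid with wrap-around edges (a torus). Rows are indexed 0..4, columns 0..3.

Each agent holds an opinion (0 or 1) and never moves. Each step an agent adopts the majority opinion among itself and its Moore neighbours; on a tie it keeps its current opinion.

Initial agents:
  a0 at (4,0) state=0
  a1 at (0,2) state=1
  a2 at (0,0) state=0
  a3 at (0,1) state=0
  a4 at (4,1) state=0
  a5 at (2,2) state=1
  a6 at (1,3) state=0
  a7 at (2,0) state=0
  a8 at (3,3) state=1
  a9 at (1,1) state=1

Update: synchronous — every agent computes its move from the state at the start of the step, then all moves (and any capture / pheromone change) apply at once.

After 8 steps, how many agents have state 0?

8

t=1: a0@(4,0):0 a1@(0,2):0 a2@(0,0):0 a3@(0,1):0 a4@(4,1):0 a5@(2,2):1 a6@(1,3):0 a7@(2,0):0 a8@(3,3):1 a9@(1,1):1
t=2: a0@(4,0):0 a1@(0,2):0 a2@(0,0):0 a3@(0,1):0 a4@(4,1):0 a5@(2,2):1 a6@(1,3):0 a7@(2,0):0 a8@(3,3):1 a9@(1,1):0
t=3: (unchanged — steady state)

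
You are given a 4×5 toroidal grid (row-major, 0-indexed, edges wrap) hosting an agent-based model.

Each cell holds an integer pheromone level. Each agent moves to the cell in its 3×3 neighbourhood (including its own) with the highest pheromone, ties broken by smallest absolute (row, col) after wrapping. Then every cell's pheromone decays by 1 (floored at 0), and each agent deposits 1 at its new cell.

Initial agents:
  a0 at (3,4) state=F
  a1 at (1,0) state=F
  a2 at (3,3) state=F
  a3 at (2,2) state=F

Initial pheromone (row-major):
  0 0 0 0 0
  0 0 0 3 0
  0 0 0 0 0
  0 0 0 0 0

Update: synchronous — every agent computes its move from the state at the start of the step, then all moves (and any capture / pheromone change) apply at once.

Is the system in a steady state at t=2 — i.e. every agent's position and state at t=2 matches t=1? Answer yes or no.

no

t=1: a0@(0,0) a1@(0,0) a2@(0,2) a3@(1,3) | pheromone: 2 0 1 0 0 / 0 0 0 3 0 / 0 0 0 0 0 / 0 0 0 0 0
t=2: a0@(0,0) a1@(0,0) a2@(1,3) a3@(1,3) | pheromone: 3 0 0 0 0 / 0 0 0 4 0 / 0 0 0 0 0 / 0 0 0 0 0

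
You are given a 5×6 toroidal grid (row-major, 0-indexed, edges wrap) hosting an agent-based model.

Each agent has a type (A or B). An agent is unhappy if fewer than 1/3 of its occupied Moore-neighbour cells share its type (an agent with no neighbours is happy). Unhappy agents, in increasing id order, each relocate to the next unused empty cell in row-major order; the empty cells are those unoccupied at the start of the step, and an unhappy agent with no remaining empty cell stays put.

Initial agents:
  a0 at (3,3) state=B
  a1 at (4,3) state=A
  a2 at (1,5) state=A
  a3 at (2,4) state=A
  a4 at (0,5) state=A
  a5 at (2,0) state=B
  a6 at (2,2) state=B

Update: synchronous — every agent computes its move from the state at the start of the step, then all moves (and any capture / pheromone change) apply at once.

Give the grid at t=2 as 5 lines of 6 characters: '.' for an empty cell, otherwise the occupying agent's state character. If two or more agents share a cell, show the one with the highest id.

t=1: a0@(3,3):B a1@(0,0):A a2@(1,5):A a3@(2,4):A a4@(0,5):A a5@(0,1):B a6@(2,2):B
t=2: a0@(3,3):B a1@(0,0):A a2@(1,5):A a3@(2,4):A a4@(0,5):A a5@(0,2):B a6@(2,2):B

A.B..A
.....A
..B.A.
...B..
......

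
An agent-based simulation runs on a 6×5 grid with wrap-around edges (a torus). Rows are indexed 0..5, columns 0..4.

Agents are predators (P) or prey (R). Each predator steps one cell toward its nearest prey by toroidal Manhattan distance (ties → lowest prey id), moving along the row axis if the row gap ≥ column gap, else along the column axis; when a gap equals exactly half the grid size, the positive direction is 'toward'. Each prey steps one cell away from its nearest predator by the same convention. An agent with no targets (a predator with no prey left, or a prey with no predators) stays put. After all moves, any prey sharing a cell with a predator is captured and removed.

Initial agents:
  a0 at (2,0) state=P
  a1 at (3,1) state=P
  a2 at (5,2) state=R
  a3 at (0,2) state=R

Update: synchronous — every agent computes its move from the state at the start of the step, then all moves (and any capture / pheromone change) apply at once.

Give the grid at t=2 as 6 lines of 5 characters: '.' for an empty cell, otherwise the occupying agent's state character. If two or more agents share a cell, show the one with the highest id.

..RR.
.P...
.....
.....
.....
.P...

t=1: a0@(1,0):P a1@(4,1):P a2@(0,2):R a3@(5,2):R
t=2: a0@(1,1):P a1@(5,1):P a2@(0,3):R a3@(0,2):R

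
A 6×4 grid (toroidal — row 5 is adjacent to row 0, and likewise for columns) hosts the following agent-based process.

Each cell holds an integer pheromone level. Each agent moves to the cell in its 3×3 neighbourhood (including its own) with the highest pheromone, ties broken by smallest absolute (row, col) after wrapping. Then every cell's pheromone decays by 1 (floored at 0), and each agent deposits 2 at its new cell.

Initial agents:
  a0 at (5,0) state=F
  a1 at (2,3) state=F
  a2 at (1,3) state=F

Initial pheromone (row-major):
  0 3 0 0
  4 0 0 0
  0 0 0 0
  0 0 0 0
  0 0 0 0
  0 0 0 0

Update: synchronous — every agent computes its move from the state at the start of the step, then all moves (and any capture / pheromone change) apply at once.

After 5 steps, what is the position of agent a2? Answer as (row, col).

(1, 0)

t=1: a0@(0,1) a1@(1,0) a2@(1,0) | pheromone: 0 4 0 0 / 7 0 0 0 / 0 0 0 0 / 0 0 0 0 / 0 0 0 0 / 0 0 0 0
t=2: a0@(1,0) a1@(1,0) a2@(1,0) | pheromone: 0 3 0 0 / 12 0 0 0 / 0 0 0 0 / 0 0 0 0 / 0 0 0 0 / 0 0 0 0
t=3: a0@(1,0) a1@(1,0) a2@(1,0) | pheromone: 0 2 0 0 / 17 0 0 0 / 0 0 0 0 / 0 0 0 0 / 0 0 0 0 / 0 0 0 0
t=4: a0@(1,0) a1@(1,0) a2@(1,0) | pheromone: 0 1 0 0 / 22 0 0 0 / 0 0 0 0 / 0 0 0 0 / 0 0 0 0 / 0 0 0 0
t=5: a0@(1,0) a1@(1,0) a2@(1,0) | pheromone: 0 0 0 0 / 27 0 0 0 / 0 0 0 0 / 0 0 0 0 / 0 0 0 0 / 0 0 0 0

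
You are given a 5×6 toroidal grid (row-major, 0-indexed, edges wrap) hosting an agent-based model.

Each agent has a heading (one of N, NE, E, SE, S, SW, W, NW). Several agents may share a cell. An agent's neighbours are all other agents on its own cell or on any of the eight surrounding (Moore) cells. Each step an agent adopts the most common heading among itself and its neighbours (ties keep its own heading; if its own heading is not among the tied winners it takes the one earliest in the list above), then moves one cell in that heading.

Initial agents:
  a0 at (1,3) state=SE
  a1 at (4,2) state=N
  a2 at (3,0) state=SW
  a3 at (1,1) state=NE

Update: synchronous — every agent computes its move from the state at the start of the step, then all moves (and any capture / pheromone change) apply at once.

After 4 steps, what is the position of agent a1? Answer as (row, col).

(0, 2)

t=1: a0@(2,4):SE a1@(3,2):N a2@(4,5):SW a3@(0,2):NE
t=2: a0@(3,5):SE a1@(2,2):N a2@(0,4):SW a3@(4,3):NE
t=3: a0@(4,0):SE a1@(1,2):N a2@(1,3):SW a3@(3,4):NE
t=4: a0@(0,1):SE a1@(0,2):N a2@(2,2):SW a3@(2,5):NE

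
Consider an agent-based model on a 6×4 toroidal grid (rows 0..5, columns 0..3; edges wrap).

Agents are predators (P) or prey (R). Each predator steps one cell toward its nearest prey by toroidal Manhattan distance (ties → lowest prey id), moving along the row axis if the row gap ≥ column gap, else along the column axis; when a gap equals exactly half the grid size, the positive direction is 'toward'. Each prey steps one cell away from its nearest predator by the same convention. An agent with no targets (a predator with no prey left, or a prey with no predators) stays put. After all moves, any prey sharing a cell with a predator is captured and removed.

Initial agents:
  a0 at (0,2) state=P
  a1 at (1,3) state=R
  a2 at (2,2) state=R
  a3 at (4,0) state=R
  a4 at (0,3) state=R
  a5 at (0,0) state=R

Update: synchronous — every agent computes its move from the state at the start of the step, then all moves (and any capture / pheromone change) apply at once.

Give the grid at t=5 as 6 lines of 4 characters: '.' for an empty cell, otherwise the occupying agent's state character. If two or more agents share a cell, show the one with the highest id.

t=1: a0@(0,3):P a1@(2,3):R a2@(3,2):R a3@(3,0):R a4@(0,0):R
t=2: a0@(0,0):P a1@(3,3):R a2@(2,2):R a3@(2,0):R a4@(0,1):R
t=3: a0@(0,1):P a1@(2,3):R a2@(3,2):R a3@(3,0):R a4@(0,2):R
t=4: a0@(0,2):P a1@(3,3):R a2@(2,2):R a3@(2,0):R a4@(0,3):R
t=5: a0@(0,3):P a1@(2,3):R a2@(3,2):R a3@(3,0):R a4@(0,0):R

R..P
....
...R
R.R.
....
....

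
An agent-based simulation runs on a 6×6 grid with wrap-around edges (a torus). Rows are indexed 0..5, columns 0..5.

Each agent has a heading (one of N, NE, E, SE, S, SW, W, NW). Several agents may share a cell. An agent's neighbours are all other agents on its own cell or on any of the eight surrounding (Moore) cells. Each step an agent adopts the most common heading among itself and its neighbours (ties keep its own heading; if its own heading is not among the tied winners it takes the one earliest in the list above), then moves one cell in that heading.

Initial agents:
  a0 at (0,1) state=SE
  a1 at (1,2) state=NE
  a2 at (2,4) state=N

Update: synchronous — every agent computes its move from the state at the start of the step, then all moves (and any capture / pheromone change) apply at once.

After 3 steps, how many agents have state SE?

1

t=1: a0@(1,2):SE a1@(0,3):NE a2@(1,4):N
t=2: a0@(2,3):SE a1@(5,4):NE a2@(0,4):N
t=3: a0@(3,4):SE a1@(4,5):NE a2@(5,4):N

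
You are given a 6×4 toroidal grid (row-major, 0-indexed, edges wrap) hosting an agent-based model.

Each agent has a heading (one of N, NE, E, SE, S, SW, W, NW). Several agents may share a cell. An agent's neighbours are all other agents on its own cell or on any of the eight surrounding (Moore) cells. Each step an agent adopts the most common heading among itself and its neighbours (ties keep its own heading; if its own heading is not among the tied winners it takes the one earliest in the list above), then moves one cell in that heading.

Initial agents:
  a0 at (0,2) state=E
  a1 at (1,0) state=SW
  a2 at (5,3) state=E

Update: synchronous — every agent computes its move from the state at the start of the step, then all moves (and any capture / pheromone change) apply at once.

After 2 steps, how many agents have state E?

t=1: a0@(0,3):E a1@(2,3):SW a2@(5,0):E
t=2: a0@(0,0):E a1@(3,2):SW a2@(5,1):E

2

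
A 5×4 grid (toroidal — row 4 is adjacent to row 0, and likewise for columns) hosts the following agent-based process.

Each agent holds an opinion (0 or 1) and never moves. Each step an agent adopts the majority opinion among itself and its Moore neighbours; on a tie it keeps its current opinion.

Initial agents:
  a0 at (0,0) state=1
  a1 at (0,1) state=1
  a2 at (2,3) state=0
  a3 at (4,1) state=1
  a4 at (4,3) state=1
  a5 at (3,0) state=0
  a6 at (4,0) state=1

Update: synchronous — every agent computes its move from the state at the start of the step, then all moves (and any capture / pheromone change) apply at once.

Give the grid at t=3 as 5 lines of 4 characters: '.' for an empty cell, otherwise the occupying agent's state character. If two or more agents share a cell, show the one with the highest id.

11..
....
...0
1...
11.1

t=1: a0@(0,0):1 a1@(0,1):1 a2@(2,3):0 a3@(4,1):1 a4@(4,3):1 a5@(3,0):1 a6@(4,0):1
t=2: (unchanged — steady state)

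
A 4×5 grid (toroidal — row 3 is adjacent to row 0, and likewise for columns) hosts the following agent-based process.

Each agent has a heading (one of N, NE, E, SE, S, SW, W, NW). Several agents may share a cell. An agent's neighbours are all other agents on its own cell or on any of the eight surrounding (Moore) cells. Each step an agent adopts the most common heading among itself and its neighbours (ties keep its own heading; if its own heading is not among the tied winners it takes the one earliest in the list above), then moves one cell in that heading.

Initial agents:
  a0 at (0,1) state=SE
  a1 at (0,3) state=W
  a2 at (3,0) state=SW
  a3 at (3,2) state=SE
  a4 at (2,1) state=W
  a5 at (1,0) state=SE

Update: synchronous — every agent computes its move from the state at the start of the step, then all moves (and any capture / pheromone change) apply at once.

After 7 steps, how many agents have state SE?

t=1: a0@(1,2):SE a1@(0,2):W a2@(0,4):SW a3@(0,3):SE a4@(3,2):SE a5@(2,1):SE
t=2: a0@(2,3):SE a1@(1,3):SE a2@(1,3):SW a3@(1,4):SE a4@(0,3):SE a5@(3,2):SE
t=3: a0@(3,4):SE a1@(2,4):SE a2@(2,4):SE a3@(2,0):SE a4@(1,4):SE a5@(0,3):SE
t=4: a0@(0,0):SE a1@(3,0):SE a2@(3,0):SE a3@(3,1):SE a4@(2,0):SE a5@(1,4):SE
t=5: a0@(1,1):SE a1@(0,1):SE a2@(0,1):SE a3@(0,2):SE a4@(3,1):SE a5@(2,0):SE
t=6: a0@(2,2):SE a1@(1,2):SE a2@(1,2):SE a3@(1,3):SE a4@(0,2):SE a5@(3,1):SE
t=7: a0@(3,3):SE a1@(2,3):SE a2@(2,3):SE a3@(2,4):SE a4@(1,3):SE a5@(0,2):SE

6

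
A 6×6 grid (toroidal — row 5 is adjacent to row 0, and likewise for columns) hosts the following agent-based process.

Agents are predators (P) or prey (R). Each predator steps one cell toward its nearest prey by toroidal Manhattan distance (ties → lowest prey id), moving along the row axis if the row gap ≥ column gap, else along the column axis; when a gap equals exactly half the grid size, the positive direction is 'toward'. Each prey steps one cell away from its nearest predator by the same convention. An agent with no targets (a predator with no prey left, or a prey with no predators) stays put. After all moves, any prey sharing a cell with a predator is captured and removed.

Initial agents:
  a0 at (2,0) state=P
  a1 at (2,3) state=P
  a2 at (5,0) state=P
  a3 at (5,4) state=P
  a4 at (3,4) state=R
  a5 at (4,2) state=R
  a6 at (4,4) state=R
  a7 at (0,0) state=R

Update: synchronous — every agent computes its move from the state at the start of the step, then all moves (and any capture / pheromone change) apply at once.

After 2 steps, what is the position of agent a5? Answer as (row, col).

t=1: a0@(1,0):P a1@(3,3):P a2@(0,0):P a3@(4,4):P a5@(5,2):R a6@(3,4):R
t=2: a0@(0,0):P a1@(3,4):P a2@(0,1):P a3@(3,4):P a5@(0,2):R a6@(3,5):R

(0, 2)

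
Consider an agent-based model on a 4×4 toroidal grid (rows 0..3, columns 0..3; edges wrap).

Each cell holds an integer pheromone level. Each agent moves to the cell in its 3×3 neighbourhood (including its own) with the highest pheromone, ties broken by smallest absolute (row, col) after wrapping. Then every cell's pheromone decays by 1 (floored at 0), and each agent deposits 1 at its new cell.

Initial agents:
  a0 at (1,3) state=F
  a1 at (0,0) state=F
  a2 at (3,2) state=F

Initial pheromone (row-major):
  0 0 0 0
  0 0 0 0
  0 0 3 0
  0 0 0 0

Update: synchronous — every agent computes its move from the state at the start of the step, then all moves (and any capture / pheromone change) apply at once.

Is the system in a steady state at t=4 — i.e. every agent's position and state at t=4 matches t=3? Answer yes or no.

t=1: a0@(2,2) a1@(0,0) a2@(2,2) | pheromone: 1 0 0 0 / 0 0 0 0 / 0 0 4 0 / 0 0 0 0
t=2: a0@(2,2) a1@(0,0) a2@(2,2) | pheromone: 1 0 0 0 / 0 0 0 0 / 0 0 5 0 / 0 0 0 0
t=3: a0@(2,2) a1@(0,0) a2@(2,2) | pheromone: 1 0 0 0 / 0 0 0 0 / 0 0 6 0 / 0 0 0 0
t=4: a0@(2,2) a1@(0,0) a2@(2,2) | pheromone: 1 0 0 0 / 0 0 0 0 / 0 0 7 0 / 0 0 0 0

yes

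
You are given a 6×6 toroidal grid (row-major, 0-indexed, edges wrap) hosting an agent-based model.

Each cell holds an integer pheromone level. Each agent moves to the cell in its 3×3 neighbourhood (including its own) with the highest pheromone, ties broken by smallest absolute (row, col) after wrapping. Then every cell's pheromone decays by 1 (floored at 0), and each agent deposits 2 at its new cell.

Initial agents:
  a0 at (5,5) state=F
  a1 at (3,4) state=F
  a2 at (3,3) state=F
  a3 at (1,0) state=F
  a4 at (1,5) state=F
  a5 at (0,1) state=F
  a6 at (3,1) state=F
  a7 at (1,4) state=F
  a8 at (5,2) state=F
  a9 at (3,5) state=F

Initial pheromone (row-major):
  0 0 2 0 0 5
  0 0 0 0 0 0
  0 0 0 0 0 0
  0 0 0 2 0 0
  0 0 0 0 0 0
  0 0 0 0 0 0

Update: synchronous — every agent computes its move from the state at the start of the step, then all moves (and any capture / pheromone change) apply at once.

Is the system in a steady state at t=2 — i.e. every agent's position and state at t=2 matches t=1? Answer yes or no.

t=1: a0@(0,5) a1@(3,3) a2@(3,3) a3@(0,5) a4@(0,5) a5@(0,2) a6@(2,0) a7@(0,5) a8@(0,2) a9@(2,0) | pheromone: 0 0 5 0 0 12 / 0 0 0 0 0 0 / 4 0 0 0 0 0 / 0 0 0 5 0 0 / 0 0 0 0 0 0 / 0 0 0 0 0 0
t=2: a0@(0,5) a1@(3,3) a2@(3,3) a3@(0,5) a4@(0,5) a5@(0,2) a6@(2,0) a7@(0,5) a8@(0,2) a9@(2,0) | pheromone: 0 0 8 0 0 19 / 0 0 0 0 0 0 / 7 0 0 0 0 0 / 0 0 0 8 0 0 / 0 0 0 0 0 0 / 0 0 0 0 0 0

yes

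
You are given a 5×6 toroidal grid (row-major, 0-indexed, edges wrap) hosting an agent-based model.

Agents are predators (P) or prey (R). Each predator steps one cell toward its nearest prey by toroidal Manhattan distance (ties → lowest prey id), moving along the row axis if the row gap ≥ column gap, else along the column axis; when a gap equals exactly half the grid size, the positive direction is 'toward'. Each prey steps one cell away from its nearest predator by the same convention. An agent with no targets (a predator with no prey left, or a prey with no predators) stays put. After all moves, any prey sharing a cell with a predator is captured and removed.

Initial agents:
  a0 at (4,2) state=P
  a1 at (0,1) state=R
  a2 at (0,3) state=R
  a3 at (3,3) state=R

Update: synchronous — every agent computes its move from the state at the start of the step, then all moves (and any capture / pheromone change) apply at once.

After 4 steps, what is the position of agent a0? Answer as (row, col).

t=1: a0@(0,2):P a1@(1,1):R a2@(1,3):R a3@(2,3):R
t=2: a0@(1,2):P a1@(2,1):R a2@(2,3):R a3@(3,3):R
t=3: a0@(2,2):P a1@(3,1):R a2@(3,3):R a3@(4,3):R
t=4: a0@(3,2):P a1@(4,1):R a2@(4,3):R a3@(0,3):R

(3, 2)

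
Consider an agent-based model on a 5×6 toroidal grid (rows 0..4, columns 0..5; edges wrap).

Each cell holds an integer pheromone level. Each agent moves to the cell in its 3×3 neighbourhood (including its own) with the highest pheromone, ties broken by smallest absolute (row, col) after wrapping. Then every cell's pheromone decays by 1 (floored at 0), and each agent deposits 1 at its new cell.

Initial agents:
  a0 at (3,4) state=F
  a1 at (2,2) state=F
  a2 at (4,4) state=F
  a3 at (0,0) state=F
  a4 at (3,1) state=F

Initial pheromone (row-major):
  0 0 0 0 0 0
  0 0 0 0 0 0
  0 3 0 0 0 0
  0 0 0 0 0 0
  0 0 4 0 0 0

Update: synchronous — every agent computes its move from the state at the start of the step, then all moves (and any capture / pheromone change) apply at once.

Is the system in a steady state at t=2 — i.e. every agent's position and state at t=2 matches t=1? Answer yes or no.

t=1: a0@(2,3) a1@(2,1) a2@(0,3) a3@(0,0) a4@(4,2) | pheromone: 1 0 0 1 0 0 / 0 0 0 0 0 0 / 0 3 0 1 0 0 / 0 0 0 0 0 0 / 0 0 4 0 0 0
t=2: a0@(2,3) a1@(2,1) a2@(4,2) a3@(0,0) a4@(4,2) | pheromone: 1 0 0 0 0 0 / 0 0 0 0 0 0 / 0 3 0 1 0 0 / 0 0 0 0 0 0 / 0 0 5 0 0 0

no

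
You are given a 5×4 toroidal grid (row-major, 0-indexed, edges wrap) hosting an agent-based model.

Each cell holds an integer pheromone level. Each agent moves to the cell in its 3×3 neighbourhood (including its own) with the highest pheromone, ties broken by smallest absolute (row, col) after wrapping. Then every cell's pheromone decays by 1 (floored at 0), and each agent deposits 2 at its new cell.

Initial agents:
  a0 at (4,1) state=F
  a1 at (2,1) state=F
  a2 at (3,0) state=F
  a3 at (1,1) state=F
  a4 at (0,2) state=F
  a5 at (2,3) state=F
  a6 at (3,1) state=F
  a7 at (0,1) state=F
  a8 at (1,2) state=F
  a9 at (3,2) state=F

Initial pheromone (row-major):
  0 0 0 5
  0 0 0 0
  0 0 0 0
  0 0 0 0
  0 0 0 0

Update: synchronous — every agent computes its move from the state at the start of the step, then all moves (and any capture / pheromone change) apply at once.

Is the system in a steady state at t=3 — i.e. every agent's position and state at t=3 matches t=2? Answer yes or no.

t=1: a0@(0,0) a1@(1,0) a2@(2,0) a3@(0,0) a4@(0,3) a5@(1,0) a6@(2,0) a7@(0,0) a8@(0,3) a9@(2,1) | pheromone: 6 0 0 8 / 4 0 0 0 / 4 2 0 0 / 0 0 0 0 / 0 0 0 0
t=2: a0@(0,3) a1@(0,3) a2@(1,0) a3@(0,3) a4@(0,3) a5@(0,3) a6@(1,0) a7@(0,3) a8@(0,3) a9@(1,0) | pheromone: 5 0 0 21 / 9 0 0 0 / 3 1 0 0 / 0 0 0 0 / 0 0 0 0
t=3: a0@(0,3) a1@(0,3) a2@(0,3) a3@(0,3) a4@(0,3) a5@(0,3) a6@(0,3) a7@(0,3) a8@(0,3) a9@(0,3) | pheromone: 4 0 0 40 / 8 0 0 0 / 2 0 0 0 / 0 0 0 0 / 0 0 0 0

no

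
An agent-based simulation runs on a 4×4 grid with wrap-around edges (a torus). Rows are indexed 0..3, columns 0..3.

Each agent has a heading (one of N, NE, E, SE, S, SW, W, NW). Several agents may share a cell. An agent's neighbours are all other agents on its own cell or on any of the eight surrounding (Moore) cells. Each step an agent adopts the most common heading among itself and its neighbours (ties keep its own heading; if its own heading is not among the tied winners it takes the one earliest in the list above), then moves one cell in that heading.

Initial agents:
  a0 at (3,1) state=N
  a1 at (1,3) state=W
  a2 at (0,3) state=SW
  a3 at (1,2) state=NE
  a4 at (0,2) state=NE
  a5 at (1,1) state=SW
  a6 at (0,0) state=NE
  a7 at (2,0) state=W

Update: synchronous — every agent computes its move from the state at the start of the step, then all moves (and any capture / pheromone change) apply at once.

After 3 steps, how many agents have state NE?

t=1: a0@(2,2):NE a1@(0,0):NE a2@(3,0):NE a3@(0,3):NE a4@(3,3):NE a5@(0,2):NE a6@(1,3):SW a7@(2,3):W
t=2: a0@(1,3):NE a1@(3,1):NE a2@(2,1):NE a3@(3,0):NE a4@(2,0):NE a5@(3,3):NE a6@(0,0):NE a7@(1,0):NE
t=3: a0@(0,0):NE a1@(2,2):NE a2@(1,2):NE a3@(2,1):NE a4@(1,1):NE a5@(2,0):NE a6@(3,1):NE a7@(0,1):NE

8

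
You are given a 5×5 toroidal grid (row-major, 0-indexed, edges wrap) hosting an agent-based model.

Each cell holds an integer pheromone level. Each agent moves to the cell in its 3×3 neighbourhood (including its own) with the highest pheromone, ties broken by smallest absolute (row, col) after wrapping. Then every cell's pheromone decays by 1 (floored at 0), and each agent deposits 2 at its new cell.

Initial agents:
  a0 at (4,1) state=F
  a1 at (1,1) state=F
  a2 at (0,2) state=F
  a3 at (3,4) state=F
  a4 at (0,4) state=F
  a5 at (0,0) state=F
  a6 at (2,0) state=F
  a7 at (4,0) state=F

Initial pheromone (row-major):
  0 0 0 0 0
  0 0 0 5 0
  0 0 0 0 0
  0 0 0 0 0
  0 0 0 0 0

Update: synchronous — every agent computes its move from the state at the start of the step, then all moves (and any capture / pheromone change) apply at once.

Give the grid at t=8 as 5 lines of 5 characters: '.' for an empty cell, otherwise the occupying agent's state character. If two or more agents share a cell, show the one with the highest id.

t=1: a0@(0,0) a1@(0,0) a2@(1,3) a3@(2,0) a4@(1,3) a5@(0,0) a6@(1,0) a7@(0,0) | pheromone: 8 0 0 0 0 / 2 0 0 8 0 / 2 0 0 0 0 / 0 0 0 0 0 / 0 0 0 0 0
t=2: a0@(0,0) a1@(0,0) a2@(1,3) a3@(1,0) a4@(1,3) a5@(0,0) a6@(0,0) a7@(0,0) | pheromone: 17 0 0 0 0 / 3 0 0 11 0 / 1 0 0 0 0 / 0 0 0 0 0 / 0 0 0 0 0
t=3: a0@(0,0) a1@(0,0) a2@(1,3) a3@(0,0) a4@(1,3) a5@(0,0) a6@(0,0) a7@(0,0) | pheromone: 28 0 0 0 0 / 2 0 0 14 0 / 0 0 0 0 0 / 0 0 0 0 0 / 0 0 0 0 0
t=4: a0@(0,0) a1@(0,0) a2@(1,3) a3@(0,0) a4@(1,3) a5@(0,0) a6@(0,0) a7@(0,0) | pheromone: 39 0 0 0 0 / 1 0 0 17 0 / 0 0 0 0 0 / 0 0 0 0 0 / 0 0 0 0 0
t=5: a0@(0,0) a1@(0,0) a2@(1,3) a3@(0,0) a4@(1,3) a5@(0,0) a6@(0,0) a7@(0,0) | pheromone: 50 0 0 0 0 / 0 0 0 20 0 / 0 0 0 0 0 / 0 0 0 0 0 / 0 0 0 0 0
t=6: a0@(0,0) a1@(0,0) a2@(1,3) a3@(0,0) a4@(1,3) a5@(0,0) a6@(0,0) a7@(0,0) | pheromone: 61 0 0 0 0 / 0 0 0 23 0 / 0 0 0 0 0 / 0 0 0 0 0 / 0 0 0 0 0
t=7: a0@(0,0) a1@(0,0) a2@(1,3) a3@(0,0) a4@(1,3) a5@(0,0) a6@(0,0) a7@(0,0) | pheromone: 72 0 0 0 0 / 0 0 0 26 0 / 0 0 0 0 0 / 0 0 0 0 0 / 0 0 0 0 0
t=8: a0@(0,0) a1@(0,0) a2@(1,3) a3@(0,0) a4@(1,3) a5@(0,0) a6@(0,0) a7@(0,0) | pheromone: 83 0 0 0 0 / 0 0 0 29 0 / 0 0 0 0 0 / 0 0 0 0 0 / 0 0 0 0 0

F....
...F.
.....
.....
.....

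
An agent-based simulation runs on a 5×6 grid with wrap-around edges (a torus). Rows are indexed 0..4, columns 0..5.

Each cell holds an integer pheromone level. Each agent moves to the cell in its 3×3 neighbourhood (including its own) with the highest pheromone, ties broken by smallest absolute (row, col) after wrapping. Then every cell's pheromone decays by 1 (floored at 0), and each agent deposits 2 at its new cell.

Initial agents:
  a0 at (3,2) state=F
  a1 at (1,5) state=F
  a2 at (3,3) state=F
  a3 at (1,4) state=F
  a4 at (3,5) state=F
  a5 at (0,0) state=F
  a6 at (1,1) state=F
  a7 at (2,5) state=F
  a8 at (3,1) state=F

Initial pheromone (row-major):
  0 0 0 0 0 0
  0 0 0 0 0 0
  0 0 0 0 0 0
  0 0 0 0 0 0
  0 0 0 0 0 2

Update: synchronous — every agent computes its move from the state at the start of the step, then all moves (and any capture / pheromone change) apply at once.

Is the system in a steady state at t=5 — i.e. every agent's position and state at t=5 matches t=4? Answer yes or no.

t=1: a0@(2,1) a1@(0,0) a2@(2,2) a3@(0,3) a4@(4,5) a5@(4,5) a6@(0,0) a7@(1,0) a8@(2,0) | pheromone: 4 0 0 2 0 0 / 2 0 0 0 0 0 / 2 2 2 0 0 0 / 0 0 0 0 0 0 / 0 0 0 0 0 5
t=2: a0@(1,0) a1@(4,5) a2@(2,1) a3@(0,3) a4@(4,5) a5@(4,5) a6@(4,5) a7@(0,0) a8@(1,0) | pheromone: 5 0 0 3 0 0 / 5 0 0 0 0 0 / 1 3 1 0 0 0 / 0 0 0 0 0 0 / 0 0 0 0 0 12
t=3: a0@(0,0) a1@(4,5) a2@(1,0) a3@(0,3) a4@(4,5) a5@(4,5) a6@(4,5) a7@(4,5) a8@(0,0) | pheromone: 8 0 0 4 0 0 / 6 0 0 0 0 0 / 0 2 0 0 0 0 / 0 0 0 0 0 0 / 0 0 0 0 0 21
t=4: a0@(4,5) a1@(4,5) a2@(0,0) a3@(0,3) a4@(4,5) a5@(4,5) a6@(4,5) a7@(4,5) a8@(4,5) | pheromone: 9 0 0 5 0 0 / 5 0 0 0 0 0 / 0 1 0 0 0 0 / 0 0 0 0 0 0 / 0 0 0 0 0 34
t=5: a0@(4,5) a1@(4,5) a2@(4,5) a3@(0,3) a4@(4,5) a5@(4,5) a6@(4,5) a7@(4,5) a8@(4,5) | pheromone: 8 0 0 6 0 0 / 4 0 0 0 0 0 / 0 0 0 0 0 0 / 0 0 0 0 0 0 / 0 0 0 0 0 49

no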